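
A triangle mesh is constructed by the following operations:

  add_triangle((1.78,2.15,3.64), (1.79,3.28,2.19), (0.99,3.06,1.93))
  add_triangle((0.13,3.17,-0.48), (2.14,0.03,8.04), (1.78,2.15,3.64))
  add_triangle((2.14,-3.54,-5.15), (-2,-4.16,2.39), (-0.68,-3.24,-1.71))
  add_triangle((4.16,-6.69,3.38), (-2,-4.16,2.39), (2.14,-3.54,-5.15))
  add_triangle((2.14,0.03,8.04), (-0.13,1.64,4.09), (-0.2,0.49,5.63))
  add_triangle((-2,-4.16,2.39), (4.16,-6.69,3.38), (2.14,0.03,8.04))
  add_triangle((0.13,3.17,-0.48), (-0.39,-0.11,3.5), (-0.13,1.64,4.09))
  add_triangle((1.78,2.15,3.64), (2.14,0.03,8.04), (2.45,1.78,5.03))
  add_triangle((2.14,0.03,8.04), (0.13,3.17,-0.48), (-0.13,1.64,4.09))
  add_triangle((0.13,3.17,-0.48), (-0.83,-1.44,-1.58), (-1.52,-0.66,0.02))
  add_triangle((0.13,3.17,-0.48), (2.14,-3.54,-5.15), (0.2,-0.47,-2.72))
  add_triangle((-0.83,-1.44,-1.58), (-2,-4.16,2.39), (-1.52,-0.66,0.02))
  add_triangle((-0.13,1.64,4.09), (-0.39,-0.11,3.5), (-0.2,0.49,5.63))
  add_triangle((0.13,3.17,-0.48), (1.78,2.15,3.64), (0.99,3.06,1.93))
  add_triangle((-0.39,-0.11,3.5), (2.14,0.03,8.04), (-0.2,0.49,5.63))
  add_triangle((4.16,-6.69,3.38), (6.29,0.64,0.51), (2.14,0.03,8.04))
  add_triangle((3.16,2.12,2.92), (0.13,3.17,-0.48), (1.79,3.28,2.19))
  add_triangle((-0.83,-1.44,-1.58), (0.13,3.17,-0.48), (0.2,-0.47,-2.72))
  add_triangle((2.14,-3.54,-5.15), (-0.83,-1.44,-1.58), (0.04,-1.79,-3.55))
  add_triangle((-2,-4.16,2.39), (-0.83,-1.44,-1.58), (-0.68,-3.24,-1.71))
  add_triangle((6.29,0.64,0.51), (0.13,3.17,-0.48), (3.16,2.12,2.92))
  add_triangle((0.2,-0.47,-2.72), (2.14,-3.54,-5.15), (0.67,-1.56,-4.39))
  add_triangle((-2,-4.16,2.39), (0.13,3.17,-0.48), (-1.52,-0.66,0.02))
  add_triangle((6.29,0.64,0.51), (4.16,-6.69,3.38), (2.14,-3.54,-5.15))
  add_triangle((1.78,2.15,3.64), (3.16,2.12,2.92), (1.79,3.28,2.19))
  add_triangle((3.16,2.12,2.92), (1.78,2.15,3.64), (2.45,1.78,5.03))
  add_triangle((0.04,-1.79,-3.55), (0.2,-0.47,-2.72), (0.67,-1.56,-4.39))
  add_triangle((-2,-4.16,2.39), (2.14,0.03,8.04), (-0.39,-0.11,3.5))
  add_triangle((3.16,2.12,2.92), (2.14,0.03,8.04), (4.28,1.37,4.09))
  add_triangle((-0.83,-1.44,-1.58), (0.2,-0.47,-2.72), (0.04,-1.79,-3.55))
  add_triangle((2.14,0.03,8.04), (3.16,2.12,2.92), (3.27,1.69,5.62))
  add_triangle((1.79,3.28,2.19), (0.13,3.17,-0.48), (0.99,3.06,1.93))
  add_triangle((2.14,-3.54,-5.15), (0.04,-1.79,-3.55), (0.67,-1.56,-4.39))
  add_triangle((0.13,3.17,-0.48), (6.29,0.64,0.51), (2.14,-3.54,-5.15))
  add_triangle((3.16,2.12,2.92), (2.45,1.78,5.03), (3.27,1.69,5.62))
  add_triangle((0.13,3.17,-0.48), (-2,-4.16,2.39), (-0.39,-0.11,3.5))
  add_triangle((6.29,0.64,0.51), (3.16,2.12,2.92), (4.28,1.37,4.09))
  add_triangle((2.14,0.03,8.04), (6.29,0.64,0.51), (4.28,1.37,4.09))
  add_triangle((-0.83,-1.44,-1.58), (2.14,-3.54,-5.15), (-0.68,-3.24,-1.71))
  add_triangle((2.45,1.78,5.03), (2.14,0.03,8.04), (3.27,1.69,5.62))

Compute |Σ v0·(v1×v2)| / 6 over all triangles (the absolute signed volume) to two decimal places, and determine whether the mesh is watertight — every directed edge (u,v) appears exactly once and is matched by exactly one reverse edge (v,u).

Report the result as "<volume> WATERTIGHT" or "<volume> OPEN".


288.85 WATERTIGHT

Per-triangle v0·(v1×v2)/6:
  t1: +0.7819
  t2: +2.7096
  t3: +5.1418
  t4: +35.5051
  t5: +2.9321
  t6: +41.8900
  t7: +0.5206
  t8: +1.2667
  t9: +5.7406
  t10: +1.3857
  t11: +2.7111
  t12: +1.9731
  t13: +0.3141
  t14: -0.3280
  t15: +1.1106
  t16: +58.0622
  t17: +1.5273
  t18: +1.3452
  t19: +1.2656
  t20: +1.8059
  t21: +9.7403
  t22: +0.2228
  t23: +1.4656
  t24: +51.6842
  t25: +1.9149
  t26: +1.2492
  t27: +0.2655
  t28: +6.9482
  t29: +4.6939
  t30: +0.3877
  t31: +0.3151
  t32: +0.8662
  t33: +1.1514
  t34: +19.5498
  t35: +0.9205
  t36: +3.0083
  t37: +4.4473
  t38: +8.4433
  t39: +2.2119
  t40: +1.7019
Σ = +288.8491 → |volume| = 288.85

Directed edges: 120 total, each appears once with its reverse present → watertight.


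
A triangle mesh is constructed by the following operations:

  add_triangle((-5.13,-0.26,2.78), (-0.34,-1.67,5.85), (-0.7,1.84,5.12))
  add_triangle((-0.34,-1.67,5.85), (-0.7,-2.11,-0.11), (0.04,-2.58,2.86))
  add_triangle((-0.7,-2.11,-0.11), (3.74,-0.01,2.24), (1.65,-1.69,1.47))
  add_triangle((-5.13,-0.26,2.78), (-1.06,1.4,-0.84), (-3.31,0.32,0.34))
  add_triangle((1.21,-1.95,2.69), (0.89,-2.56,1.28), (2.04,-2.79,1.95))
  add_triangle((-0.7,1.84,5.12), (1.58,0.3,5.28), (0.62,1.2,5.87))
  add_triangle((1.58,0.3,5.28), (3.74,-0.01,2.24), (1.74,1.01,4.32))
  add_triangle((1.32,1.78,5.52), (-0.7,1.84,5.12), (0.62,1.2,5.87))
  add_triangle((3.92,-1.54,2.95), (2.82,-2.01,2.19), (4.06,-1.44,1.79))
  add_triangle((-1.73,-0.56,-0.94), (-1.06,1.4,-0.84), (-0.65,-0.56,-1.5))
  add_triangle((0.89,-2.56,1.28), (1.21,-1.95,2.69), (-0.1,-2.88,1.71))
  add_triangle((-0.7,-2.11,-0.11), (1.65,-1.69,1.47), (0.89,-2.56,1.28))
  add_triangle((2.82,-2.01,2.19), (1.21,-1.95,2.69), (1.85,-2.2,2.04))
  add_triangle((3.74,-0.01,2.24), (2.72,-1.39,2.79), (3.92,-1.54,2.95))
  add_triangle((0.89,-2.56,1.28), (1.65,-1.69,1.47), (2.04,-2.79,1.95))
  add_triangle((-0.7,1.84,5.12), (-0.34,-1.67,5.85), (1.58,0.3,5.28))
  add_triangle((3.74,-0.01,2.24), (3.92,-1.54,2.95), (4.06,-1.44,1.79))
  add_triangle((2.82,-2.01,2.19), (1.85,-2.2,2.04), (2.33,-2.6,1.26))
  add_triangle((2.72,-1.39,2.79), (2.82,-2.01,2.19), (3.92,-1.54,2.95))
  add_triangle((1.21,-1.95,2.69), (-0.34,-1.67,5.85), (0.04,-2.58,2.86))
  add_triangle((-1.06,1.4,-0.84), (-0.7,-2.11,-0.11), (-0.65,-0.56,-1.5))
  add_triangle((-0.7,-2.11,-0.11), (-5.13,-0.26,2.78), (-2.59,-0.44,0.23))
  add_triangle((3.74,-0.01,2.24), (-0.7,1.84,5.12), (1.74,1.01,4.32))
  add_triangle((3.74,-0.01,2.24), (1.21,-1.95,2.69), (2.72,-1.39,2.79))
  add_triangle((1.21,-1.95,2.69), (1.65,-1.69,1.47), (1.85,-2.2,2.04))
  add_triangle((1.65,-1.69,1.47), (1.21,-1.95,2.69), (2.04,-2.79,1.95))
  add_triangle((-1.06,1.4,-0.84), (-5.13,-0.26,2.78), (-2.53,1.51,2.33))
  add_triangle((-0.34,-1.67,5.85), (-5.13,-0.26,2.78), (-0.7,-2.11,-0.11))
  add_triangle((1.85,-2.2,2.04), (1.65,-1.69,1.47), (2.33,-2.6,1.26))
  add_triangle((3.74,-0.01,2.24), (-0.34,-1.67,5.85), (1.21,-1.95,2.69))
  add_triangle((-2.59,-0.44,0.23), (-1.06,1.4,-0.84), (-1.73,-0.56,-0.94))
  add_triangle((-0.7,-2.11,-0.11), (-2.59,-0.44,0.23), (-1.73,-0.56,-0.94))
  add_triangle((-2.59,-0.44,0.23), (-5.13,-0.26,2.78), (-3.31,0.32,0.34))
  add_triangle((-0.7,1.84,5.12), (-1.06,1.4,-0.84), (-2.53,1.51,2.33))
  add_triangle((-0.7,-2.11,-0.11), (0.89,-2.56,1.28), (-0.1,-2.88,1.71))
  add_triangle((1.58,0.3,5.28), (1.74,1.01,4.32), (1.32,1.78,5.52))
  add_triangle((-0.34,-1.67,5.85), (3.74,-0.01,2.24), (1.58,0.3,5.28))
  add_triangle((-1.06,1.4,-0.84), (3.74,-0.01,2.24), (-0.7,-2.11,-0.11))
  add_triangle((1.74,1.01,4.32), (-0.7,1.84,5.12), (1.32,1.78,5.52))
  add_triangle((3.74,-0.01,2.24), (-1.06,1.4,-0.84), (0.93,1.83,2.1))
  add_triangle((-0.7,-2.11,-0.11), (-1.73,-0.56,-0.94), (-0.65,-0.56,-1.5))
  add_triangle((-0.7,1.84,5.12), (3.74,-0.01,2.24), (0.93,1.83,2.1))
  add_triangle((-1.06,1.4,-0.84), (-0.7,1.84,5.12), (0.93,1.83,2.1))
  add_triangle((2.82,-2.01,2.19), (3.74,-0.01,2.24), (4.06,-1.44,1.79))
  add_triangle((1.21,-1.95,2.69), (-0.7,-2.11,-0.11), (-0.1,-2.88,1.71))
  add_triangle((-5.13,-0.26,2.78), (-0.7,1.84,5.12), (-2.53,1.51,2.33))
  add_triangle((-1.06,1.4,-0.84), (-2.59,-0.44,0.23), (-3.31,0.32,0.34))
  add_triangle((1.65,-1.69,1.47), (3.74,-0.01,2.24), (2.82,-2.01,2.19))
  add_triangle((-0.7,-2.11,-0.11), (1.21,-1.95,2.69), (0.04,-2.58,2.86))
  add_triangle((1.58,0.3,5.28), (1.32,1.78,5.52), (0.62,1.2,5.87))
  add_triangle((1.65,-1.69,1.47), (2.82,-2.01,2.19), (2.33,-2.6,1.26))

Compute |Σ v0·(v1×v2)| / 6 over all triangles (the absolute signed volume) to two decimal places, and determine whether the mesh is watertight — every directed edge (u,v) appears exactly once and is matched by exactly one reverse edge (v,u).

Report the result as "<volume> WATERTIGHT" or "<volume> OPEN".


Per-triangle v0·(v1×v2)/6:
  t1: +15.7843
  t2: +1.6452
  t3: +0.3093
  t4: +1.2170
  t5: +0.6570
  t6: +0.1526
  t7: +2.1193
  t8: +1.3629
  t9: +0.7389
  t10: +0.6030
  t11: +0.8671
  t12: +0.1458
  t13: +0.4167
  t14: +0.5878
  t15: -0.0338
  t16: +6.7831
  t17: +1.1482
  t18: +0.4939
  t19: +0.4237
  t20: +2.1117
  t21: -0.6395
  t22: +1.9524
  t23: +0.2523
  t24: +0.2851
  t25: -0.0587
  t26: +0.2846
  t27: +3.1731
  t28: +10.7409
  t29: -0.0915
  t30: +5.2991
  t31: +0.8532
  t32: +0.9202
  t33: +0.8731
  t34: +2.5372
  t35: +0.7125
  t36: +0.8004
  t37: +5.6617
  t38: +0.0007
  t39: -0.5552
  t40: +1.5781
  t41: +0.6500
  t42: +4.5593
  t43: +2.8456
  t44: -1.2472
  t45: -0.3749
  t46: +5.1024
  t47: +0.3872
  t48: -0.0749
  t49: +1.0759
  t50: +1.2136
  t51: -0.2160
Σ = +86.0349 → |volume| = 86.03

Directed edges: 153 total; 3 unmatched, e.g. (2.82,-2.01,2.19)→(1.21,-1.95,2.69) → open.

86.03 OPEN


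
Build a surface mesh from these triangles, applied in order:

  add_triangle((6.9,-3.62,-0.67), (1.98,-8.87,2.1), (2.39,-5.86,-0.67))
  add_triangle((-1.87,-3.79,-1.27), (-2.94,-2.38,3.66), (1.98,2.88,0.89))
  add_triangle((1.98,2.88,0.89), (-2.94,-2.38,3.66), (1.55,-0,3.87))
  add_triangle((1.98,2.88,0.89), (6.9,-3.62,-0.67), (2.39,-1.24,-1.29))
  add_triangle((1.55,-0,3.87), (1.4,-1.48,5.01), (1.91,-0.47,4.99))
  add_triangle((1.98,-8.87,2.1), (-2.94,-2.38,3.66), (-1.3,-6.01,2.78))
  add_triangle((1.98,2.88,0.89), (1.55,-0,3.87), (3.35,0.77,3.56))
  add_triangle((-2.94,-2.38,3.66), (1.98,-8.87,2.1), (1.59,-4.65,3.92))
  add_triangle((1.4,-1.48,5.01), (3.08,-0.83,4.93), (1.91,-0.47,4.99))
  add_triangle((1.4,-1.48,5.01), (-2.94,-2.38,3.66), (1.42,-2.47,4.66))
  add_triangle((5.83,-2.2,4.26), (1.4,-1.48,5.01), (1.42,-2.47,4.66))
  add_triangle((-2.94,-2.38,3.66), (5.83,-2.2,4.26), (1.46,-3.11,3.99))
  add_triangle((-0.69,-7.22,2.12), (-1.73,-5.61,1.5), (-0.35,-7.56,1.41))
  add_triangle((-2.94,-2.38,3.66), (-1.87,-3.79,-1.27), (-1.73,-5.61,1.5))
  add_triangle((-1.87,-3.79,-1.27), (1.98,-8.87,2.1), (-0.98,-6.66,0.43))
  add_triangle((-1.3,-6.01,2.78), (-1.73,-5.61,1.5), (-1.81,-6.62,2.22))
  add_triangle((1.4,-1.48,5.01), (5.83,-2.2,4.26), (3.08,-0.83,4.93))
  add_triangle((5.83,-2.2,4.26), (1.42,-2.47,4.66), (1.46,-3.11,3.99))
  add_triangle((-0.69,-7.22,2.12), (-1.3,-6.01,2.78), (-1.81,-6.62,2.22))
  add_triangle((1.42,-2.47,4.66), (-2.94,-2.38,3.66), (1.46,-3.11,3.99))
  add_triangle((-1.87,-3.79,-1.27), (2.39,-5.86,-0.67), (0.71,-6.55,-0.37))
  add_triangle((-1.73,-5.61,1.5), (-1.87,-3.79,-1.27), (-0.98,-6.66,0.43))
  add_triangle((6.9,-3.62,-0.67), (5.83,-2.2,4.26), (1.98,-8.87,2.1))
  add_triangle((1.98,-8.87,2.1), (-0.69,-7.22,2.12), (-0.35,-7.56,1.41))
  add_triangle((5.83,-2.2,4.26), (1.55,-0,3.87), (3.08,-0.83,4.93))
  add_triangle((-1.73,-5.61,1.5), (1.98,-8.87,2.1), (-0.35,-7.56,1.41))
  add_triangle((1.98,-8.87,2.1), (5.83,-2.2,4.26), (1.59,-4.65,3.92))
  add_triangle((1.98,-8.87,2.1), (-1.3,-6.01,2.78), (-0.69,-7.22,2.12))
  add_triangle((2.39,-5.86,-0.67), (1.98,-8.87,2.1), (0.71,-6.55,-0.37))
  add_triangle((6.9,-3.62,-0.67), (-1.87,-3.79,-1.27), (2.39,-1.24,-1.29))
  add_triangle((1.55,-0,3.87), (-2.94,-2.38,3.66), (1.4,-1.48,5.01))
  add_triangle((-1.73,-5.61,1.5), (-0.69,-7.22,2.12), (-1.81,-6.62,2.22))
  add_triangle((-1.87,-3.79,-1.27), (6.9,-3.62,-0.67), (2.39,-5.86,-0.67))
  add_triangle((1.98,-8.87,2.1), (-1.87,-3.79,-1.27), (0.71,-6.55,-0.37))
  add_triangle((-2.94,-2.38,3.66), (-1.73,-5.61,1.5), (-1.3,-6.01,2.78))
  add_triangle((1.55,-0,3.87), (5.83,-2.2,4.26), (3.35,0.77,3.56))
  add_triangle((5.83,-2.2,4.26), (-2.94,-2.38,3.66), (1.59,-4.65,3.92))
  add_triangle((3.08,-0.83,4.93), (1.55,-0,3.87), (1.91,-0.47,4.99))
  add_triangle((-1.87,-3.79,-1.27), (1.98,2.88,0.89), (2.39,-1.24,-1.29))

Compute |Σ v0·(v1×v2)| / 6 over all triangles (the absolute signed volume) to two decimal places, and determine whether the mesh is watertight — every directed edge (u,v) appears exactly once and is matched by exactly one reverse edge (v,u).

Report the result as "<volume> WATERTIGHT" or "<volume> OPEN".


200.61 OPEN

Per-triangle v0·(v1×v2)/6:
  t1: +16.0861
  t2: -1.4902
  t3: +5.6921
  t4: +4.7849
  t5: +0.0993
  t6: +5.1281
  t7: +2.7680
  t8: +16.9937
  t9: +1.1576
  t10: +3.7457
  t11: +4.1432
  t12: -4.5313
  t13: +1.2294
  t14: +6.6923
  t15: +3.2987
  t16: +0.0211
  t17: +3.7650
  t18: +3.5136
  t19: +1.1972
  t20: +3.2177
  t21: +2.8668
  t22: +3.1781
  t23: +45.7268
  t24: +2.5295
  t25: +0.6390
  t26: -2.1922
  t27: +19.1989
  t28: +3.0142
  t29: +5.3596
  t30: +5.8277
  t31: +3.2747
  t32: +0.6054
  t33: +5.2863
  t34: +5.3023
  t35: +3.9840
  t36: +4.7785
  t37: +13.5052
  t38: +0.3825
  t39: -0.1664
Σ = +200.6131 → |volume| = 200.61

Directed edges: 117 total; 7 unmatched, e.g. (1.98,2.88,0.89)→(6.9,-3.62,-0.67) → open.


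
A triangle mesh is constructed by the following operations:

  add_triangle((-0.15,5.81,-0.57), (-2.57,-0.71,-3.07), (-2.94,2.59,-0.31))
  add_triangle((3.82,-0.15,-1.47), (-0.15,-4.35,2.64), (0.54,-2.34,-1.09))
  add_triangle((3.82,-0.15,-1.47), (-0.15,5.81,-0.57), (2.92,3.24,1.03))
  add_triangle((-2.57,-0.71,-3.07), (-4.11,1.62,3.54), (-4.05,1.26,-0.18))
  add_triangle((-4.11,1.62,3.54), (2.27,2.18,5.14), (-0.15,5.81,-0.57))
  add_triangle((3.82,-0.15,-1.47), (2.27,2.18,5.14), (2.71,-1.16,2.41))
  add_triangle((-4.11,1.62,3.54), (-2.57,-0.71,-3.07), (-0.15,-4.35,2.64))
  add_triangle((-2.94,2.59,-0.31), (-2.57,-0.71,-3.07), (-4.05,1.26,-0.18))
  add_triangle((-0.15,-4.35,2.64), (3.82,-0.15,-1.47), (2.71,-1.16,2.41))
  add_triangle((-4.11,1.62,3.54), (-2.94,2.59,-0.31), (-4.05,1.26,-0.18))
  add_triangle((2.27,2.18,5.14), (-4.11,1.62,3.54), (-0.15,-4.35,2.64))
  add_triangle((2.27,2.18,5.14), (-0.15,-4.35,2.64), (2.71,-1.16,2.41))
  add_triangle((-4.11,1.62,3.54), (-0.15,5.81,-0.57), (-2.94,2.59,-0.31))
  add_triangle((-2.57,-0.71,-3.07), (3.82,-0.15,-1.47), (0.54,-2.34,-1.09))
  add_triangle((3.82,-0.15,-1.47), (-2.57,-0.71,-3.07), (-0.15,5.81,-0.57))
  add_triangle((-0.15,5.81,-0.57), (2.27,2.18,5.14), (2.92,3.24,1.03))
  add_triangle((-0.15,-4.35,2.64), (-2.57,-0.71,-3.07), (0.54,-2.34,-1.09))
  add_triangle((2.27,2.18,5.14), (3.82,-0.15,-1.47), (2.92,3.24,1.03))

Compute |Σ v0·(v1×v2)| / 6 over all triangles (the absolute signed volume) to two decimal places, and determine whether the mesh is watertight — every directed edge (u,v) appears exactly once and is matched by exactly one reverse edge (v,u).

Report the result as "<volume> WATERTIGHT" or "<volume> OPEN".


Per-triangle v0·(v1×v2)/6:
  t1: +8.5949
  t2: +6.2588
  t3: +9.2991
  t4: +3.1122
  t5: +29.4231
  t6: +9.0221
  t7: +18.9211
  t8: +3.5253
  t9: +7.8435
  t10: +4.2511
  t11: +26.7175
  t12: +10.1710
  t13: +10.5112
  t14: +5.5368
  t15: +15.3232
  t16: +12.5357
  t17: +6.2079
  t18: +9.7323
Σ = +196.9866 → |volume| = 196.99

Directed edges: 54 total, each appears once with its reverse present → watertight.

196.99 WATERTIGHT


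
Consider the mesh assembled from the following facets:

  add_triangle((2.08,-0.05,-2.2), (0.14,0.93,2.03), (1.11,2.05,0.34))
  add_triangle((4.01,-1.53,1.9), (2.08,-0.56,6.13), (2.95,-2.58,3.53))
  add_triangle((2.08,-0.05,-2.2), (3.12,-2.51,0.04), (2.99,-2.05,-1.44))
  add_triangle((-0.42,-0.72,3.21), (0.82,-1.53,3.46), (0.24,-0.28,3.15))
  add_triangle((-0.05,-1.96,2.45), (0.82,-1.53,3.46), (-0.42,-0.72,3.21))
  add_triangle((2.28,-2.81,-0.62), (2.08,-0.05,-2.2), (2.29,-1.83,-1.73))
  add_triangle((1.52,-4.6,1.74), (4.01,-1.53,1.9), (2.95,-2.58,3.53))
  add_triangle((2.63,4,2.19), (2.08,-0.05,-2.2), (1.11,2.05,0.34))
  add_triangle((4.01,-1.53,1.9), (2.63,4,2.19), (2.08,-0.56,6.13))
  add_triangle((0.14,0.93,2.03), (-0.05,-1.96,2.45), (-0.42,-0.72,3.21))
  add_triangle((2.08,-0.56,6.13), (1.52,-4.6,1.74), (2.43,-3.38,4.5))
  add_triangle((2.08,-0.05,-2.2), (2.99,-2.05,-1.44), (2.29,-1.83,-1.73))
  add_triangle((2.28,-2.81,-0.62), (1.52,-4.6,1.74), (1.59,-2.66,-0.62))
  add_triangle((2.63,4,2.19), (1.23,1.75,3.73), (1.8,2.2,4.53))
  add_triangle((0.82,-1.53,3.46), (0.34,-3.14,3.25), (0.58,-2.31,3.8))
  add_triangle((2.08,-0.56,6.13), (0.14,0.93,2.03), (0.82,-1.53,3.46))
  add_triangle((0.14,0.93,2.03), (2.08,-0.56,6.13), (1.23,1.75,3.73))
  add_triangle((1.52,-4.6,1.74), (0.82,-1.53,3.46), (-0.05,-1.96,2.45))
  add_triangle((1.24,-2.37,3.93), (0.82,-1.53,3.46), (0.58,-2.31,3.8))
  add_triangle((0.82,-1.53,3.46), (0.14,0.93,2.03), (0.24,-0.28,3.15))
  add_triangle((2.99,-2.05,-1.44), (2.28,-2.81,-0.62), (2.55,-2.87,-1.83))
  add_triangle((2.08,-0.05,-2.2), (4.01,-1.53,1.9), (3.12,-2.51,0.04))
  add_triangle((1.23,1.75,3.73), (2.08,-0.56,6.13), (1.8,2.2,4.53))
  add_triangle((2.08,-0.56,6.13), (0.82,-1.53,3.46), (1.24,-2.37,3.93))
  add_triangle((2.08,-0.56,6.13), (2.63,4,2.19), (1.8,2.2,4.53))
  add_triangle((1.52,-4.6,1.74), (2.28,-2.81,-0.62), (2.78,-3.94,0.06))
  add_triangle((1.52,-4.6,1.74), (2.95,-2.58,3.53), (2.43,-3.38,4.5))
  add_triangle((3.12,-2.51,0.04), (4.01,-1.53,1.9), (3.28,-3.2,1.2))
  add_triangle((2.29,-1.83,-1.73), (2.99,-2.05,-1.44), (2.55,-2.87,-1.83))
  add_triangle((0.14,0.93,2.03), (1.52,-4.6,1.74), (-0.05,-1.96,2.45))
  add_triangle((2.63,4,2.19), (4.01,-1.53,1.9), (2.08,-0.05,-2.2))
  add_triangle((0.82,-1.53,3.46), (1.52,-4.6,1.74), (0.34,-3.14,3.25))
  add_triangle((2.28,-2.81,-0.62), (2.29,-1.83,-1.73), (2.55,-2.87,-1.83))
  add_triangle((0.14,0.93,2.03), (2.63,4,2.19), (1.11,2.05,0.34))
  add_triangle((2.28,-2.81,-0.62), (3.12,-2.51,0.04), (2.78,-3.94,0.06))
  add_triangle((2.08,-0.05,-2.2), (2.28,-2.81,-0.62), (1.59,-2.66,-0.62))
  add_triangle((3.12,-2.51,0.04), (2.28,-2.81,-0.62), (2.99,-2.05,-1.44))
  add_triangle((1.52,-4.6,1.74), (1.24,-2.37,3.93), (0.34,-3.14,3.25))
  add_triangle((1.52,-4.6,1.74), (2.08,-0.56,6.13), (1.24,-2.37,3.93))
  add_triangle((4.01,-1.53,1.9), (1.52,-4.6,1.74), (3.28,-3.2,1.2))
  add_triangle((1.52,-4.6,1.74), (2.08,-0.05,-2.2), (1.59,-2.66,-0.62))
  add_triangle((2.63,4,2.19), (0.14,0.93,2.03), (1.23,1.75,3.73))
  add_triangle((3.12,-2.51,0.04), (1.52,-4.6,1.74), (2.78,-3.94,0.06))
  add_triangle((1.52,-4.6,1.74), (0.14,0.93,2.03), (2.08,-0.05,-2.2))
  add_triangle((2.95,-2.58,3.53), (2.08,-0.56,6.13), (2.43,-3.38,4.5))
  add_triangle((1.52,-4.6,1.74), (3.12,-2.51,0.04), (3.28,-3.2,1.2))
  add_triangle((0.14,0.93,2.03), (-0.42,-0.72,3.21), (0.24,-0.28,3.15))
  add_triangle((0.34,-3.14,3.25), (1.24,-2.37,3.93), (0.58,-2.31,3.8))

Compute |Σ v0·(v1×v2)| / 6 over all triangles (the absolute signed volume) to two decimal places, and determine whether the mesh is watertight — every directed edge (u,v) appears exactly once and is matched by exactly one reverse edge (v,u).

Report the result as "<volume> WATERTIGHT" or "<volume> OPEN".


Per-triangle v0·(v1×v2)/6:
  t1: -1.0781
  t2: +5.3336
  t3: +0.8364
  t4: +0.5535
  t5: +0.8513
  t6: -0.4413
  t7: +4.7375
  t8: +1.4466
  t9: +17.0556
  t10: -0.5066
  t11: +1.2779
  t12: +0.5853
  t13: +0.7675
  t14: +0.4773
  t15: -0.1586
  t16: +1.0841
  t17: +1.1317
  t18: +1.9530
  t19: +0.2289
  t20: +0.3149
  t21: +0.6412
  t22: +3.5242
  t23: +0.6568
  t24: +0.6114
  t25: +3.9108
  t26: +0.4250
  t27: +2.6091
  t28: +1.5608
  t29: +0.2726
  t30: -1.8599
  t31: +11.1215
  t32: -2.0380
  t33: -0.3138
  t34: +0.4871
  t35: +0.5875
  t36: +0.6142
  t37: +0.8701
  t38: +2.3447
  t39: +2.3342
  t40: +2.2795
  t41: -1.3630
  t42: +0.9517
  t43: +1.4813
  t44: -4.5289
  t45: +3.2320
  t46: +1.5314
  t47: +0.3908
  t48: +0.4702
Σ = +69.2544 → |volume| = 69.25

Directed edges: 144 total, each appears once with its reverse present → watertight.

69.25 WATERTIGHT


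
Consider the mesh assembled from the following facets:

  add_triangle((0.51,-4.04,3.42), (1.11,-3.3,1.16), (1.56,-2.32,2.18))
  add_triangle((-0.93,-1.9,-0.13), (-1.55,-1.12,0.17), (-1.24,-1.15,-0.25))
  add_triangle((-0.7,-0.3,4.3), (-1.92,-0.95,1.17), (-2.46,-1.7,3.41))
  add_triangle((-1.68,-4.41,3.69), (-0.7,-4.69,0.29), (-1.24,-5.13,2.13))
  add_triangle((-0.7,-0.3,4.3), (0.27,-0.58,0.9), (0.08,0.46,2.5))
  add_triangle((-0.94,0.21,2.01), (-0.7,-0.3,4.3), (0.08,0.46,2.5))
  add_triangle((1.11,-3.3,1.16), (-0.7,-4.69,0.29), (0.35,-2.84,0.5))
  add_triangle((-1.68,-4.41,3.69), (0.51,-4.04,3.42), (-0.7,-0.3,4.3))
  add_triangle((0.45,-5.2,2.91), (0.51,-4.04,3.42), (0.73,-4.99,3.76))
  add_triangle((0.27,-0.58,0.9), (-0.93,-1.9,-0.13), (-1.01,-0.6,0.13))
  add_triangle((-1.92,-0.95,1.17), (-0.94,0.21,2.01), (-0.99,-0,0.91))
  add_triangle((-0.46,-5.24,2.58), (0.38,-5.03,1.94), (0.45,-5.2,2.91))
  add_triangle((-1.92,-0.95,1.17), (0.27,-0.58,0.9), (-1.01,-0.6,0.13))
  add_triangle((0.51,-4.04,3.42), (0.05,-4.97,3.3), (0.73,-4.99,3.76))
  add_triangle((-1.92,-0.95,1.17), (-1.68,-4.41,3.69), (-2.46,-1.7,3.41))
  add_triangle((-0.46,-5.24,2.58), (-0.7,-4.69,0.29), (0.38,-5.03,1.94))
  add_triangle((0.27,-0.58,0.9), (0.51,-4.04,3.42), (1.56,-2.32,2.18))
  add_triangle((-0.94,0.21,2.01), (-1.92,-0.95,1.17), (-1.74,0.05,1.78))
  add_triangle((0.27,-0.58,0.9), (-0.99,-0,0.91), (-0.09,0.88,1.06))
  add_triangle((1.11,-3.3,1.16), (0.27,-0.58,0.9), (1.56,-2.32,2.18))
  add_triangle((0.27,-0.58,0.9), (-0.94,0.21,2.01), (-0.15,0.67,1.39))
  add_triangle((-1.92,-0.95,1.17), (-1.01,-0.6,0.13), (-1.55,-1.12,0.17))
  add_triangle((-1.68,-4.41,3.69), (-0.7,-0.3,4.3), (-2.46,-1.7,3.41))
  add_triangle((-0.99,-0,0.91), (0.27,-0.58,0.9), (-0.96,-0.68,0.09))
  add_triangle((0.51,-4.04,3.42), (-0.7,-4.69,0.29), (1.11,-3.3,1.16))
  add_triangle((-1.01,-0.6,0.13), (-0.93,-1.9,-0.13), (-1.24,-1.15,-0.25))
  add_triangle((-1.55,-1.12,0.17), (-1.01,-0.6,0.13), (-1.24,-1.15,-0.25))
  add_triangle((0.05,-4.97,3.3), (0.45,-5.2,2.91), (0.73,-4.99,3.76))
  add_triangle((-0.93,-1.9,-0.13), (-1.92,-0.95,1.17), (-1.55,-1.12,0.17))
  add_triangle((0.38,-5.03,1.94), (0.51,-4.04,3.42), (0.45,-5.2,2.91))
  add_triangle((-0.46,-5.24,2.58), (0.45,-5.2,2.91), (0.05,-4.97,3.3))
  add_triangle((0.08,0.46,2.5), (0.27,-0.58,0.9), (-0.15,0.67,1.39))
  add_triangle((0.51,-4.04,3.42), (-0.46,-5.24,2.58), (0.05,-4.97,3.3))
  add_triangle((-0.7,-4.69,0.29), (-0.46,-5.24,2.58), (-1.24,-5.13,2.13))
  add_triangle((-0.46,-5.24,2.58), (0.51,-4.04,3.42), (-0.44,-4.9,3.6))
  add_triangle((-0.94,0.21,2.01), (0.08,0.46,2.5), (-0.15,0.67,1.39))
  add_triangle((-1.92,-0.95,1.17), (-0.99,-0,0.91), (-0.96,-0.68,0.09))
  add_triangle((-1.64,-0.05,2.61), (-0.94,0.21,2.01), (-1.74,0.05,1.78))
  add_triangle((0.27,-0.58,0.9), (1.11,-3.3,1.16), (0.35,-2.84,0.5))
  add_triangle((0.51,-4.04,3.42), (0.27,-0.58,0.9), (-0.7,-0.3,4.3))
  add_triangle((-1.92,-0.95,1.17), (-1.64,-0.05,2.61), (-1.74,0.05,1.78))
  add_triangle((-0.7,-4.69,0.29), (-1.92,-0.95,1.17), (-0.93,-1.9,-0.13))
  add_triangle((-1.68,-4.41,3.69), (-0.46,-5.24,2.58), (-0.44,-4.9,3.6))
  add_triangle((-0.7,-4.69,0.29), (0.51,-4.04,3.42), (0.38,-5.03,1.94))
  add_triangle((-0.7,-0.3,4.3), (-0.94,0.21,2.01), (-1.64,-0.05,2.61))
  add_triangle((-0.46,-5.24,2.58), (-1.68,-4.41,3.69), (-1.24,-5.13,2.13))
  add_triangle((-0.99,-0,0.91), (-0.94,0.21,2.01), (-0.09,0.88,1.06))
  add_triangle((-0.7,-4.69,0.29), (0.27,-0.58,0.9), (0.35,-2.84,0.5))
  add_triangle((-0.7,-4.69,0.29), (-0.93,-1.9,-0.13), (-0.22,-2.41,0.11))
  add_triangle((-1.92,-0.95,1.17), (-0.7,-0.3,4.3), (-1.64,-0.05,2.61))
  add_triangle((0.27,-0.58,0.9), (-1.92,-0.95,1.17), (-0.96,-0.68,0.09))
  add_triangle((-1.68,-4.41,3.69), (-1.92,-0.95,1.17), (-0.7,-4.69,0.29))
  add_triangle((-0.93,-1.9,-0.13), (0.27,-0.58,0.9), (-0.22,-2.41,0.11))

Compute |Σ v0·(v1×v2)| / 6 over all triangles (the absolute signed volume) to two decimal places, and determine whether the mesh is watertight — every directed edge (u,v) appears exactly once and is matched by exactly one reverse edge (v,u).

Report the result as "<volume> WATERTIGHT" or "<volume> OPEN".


Per-triangle v0·(v1×v2)/6:
  t1: +1.4946
  t2: +0.1072
  t3: +0.6268
  t4: +0.1809
  t5: +0.3699
  t6: +0.4008
  t7: +0.1719
  t8: +6.1150
  t9: -0.1651
  t10: -0.2432
  t11: +0.1590
  t12: +0.6757
  t13: -0.1450
  t14: +0.2416
  t15: +1.7765
  t16: +1.5839
  t17: +0.3203
  t18: -0.2635
  t19: -0.2602
  t20: -0.2423
  t21: -0.2344
  t22: +0.0300
  t23: +4.5380
  t24: -0.2047
  t25: +3.1395
  t26: -0.0755
  t27: +0.0117
  t28: +0.4528
  t29: +0.2781
  t30: +0.0661
  t31: +0.5267
  t32: -0.0188
  t33: -0.0364
  t34: +1.2928
  t35: +0.9090
  t36: +0.1863
  t37: +0.0575
  t38: +0.0790
  t39: -0.2112
  t40: +0.7393
  t41: +0.2941
  t42: +0.9055
  t43: +1.3276
  t44: -1.3848
  t45: +0.2470
  t46: +1.4943
  t47: +0.1325
  t48: -0.4323
  t49: +0.0467
  t50: +0.9199
  t51: +0.1829
  t52: +3.8624
  t53: -0.2373
Σ = +31.7892 → |volume| = 31.79

Directed edges: 159 total; 9 unmatched, e.g. (-1.68,-4.41,3.69)→(0.51,-4.04,3.42) → open.

31.79 OPEN


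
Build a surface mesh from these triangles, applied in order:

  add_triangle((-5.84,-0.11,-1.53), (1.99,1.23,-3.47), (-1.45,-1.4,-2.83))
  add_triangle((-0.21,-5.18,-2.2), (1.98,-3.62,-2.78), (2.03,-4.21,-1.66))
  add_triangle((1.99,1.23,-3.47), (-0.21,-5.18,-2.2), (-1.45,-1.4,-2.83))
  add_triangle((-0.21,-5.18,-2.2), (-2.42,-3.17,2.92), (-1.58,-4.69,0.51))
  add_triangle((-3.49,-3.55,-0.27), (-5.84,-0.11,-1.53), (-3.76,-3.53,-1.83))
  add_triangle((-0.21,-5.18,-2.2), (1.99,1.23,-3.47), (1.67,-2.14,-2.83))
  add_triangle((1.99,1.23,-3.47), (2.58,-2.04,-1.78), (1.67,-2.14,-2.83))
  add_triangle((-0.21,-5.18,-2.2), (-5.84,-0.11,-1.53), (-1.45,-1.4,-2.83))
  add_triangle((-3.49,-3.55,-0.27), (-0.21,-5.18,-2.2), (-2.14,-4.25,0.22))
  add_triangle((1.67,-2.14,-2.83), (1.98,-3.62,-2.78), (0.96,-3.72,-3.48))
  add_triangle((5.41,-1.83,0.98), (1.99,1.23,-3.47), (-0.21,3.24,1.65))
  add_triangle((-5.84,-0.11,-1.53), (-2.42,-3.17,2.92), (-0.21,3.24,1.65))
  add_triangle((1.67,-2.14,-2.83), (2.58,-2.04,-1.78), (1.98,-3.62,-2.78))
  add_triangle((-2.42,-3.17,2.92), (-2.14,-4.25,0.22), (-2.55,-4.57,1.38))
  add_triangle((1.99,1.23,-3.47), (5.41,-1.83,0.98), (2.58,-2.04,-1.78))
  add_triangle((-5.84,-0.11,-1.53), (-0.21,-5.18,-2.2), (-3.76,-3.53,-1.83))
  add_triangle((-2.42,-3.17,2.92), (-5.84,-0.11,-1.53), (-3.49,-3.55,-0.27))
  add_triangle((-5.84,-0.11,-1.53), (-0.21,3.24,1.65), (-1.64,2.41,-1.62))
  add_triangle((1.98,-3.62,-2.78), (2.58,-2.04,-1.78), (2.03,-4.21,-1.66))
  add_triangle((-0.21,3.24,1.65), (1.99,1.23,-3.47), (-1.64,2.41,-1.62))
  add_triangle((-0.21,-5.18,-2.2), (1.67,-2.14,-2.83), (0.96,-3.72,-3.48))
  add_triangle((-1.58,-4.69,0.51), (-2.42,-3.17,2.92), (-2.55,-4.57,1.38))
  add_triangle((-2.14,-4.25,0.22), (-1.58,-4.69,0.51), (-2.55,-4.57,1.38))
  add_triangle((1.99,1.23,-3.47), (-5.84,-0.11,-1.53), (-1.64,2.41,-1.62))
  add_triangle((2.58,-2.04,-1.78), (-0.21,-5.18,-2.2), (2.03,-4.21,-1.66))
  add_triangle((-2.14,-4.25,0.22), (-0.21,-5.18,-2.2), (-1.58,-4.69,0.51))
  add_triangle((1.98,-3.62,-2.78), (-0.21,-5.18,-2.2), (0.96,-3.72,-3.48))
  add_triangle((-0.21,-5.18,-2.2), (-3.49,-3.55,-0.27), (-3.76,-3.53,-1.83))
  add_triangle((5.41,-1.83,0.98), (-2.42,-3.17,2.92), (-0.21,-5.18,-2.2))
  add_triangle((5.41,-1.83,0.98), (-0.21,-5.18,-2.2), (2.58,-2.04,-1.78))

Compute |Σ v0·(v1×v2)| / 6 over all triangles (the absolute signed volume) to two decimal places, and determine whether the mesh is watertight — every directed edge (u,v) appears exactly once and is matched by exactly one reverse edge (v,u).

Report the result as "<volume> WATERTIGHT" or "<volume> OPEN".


Per-triangle v0·(v1×v2)/6:
  t1: +8.1767
  t2: +2.5958
  t3: +8.5465
  t4: +0.1697
  t5: +5.0349
  t6: +2.8373
  t7: +2.7616
  t8: +9.4779
  t9: +3.7472
  t10: +0.9572
  t11: +13.8417
  t12: +16.4067
  t13: +0.9839
  t14: +0.1814
  t15: +7.8880
  t16: +2.9652
  t17: +10.0934
  t18: +7.8092
  t19: +1.3546
  t20: +6.4645
  t21: -1.0394
  t22: +1.1007
  t23: +0.6801
  t24: +8.1010
  t25: -2.0301
  t26: +1.8203
  t27: +2.2971
  t28: +4.8204
  t29: +23.6761
  t30: +8.3651
Σ = +160.0848 → |volume| = 160.08

Directed edges: 90 total; 6 unmatched, e.g. (-2.14,-4.25,0.22)→(-3.49,-3.55,-0.27) → open.

160.08 OPEN


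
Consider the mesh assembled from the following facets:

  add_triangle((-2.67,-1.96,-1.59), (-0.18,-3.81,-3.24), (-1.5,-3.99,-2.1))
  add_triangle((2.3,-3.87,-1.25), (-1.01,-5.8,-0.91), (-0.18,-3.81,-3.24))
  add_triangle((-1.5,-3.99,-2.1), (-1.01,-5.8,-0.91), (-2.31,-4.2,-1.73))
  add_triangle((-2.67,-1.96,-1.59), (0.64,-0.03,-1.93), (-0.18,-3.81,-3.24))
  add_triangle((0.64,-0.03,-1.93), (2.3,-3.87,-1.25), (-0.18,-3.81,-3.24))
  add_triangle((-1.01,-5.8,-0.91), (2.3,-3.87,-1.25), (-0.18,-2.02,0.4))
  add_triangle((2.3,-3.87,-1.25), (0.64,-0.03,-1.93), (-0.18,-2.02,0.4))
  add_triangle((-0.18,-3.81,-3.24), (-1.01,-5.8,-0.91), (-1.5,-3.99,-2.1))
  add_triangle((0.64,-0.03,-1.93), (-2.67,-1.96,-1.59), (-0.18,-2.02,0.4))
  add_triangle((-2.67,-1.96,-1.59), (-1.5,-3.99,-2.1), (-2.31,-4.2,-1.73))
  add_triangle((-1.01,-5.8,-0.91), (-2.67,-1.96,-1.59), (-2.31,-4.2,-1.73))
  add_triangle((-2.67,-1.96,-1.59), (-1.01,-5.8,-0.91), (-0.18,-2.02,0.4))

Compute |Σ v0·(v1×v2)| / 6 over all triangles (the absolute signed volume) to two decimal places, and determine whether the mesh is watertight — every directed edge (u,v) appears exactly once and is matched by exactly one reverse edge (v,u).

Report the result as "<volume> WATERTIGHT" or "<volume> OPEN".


Per-triangle v0·(v1×v2)/6:
  t1: +2.0524
  t2: +7.2954
  t3: +1.4157
  t4: +3.0857
  t5: +3.8339
  t6: +2.1677
  t7: -1.2876
  t8: +2.7454
  t9: -2.0544
  t10: +0.8892
  t11: +0.4539
  t12: +1.4009
Σ = +21.9984 → |volume| = 22.00

Directed edges: 36 total, each appears once with its reverse present → watertight.

22.00 WATERTIGHT


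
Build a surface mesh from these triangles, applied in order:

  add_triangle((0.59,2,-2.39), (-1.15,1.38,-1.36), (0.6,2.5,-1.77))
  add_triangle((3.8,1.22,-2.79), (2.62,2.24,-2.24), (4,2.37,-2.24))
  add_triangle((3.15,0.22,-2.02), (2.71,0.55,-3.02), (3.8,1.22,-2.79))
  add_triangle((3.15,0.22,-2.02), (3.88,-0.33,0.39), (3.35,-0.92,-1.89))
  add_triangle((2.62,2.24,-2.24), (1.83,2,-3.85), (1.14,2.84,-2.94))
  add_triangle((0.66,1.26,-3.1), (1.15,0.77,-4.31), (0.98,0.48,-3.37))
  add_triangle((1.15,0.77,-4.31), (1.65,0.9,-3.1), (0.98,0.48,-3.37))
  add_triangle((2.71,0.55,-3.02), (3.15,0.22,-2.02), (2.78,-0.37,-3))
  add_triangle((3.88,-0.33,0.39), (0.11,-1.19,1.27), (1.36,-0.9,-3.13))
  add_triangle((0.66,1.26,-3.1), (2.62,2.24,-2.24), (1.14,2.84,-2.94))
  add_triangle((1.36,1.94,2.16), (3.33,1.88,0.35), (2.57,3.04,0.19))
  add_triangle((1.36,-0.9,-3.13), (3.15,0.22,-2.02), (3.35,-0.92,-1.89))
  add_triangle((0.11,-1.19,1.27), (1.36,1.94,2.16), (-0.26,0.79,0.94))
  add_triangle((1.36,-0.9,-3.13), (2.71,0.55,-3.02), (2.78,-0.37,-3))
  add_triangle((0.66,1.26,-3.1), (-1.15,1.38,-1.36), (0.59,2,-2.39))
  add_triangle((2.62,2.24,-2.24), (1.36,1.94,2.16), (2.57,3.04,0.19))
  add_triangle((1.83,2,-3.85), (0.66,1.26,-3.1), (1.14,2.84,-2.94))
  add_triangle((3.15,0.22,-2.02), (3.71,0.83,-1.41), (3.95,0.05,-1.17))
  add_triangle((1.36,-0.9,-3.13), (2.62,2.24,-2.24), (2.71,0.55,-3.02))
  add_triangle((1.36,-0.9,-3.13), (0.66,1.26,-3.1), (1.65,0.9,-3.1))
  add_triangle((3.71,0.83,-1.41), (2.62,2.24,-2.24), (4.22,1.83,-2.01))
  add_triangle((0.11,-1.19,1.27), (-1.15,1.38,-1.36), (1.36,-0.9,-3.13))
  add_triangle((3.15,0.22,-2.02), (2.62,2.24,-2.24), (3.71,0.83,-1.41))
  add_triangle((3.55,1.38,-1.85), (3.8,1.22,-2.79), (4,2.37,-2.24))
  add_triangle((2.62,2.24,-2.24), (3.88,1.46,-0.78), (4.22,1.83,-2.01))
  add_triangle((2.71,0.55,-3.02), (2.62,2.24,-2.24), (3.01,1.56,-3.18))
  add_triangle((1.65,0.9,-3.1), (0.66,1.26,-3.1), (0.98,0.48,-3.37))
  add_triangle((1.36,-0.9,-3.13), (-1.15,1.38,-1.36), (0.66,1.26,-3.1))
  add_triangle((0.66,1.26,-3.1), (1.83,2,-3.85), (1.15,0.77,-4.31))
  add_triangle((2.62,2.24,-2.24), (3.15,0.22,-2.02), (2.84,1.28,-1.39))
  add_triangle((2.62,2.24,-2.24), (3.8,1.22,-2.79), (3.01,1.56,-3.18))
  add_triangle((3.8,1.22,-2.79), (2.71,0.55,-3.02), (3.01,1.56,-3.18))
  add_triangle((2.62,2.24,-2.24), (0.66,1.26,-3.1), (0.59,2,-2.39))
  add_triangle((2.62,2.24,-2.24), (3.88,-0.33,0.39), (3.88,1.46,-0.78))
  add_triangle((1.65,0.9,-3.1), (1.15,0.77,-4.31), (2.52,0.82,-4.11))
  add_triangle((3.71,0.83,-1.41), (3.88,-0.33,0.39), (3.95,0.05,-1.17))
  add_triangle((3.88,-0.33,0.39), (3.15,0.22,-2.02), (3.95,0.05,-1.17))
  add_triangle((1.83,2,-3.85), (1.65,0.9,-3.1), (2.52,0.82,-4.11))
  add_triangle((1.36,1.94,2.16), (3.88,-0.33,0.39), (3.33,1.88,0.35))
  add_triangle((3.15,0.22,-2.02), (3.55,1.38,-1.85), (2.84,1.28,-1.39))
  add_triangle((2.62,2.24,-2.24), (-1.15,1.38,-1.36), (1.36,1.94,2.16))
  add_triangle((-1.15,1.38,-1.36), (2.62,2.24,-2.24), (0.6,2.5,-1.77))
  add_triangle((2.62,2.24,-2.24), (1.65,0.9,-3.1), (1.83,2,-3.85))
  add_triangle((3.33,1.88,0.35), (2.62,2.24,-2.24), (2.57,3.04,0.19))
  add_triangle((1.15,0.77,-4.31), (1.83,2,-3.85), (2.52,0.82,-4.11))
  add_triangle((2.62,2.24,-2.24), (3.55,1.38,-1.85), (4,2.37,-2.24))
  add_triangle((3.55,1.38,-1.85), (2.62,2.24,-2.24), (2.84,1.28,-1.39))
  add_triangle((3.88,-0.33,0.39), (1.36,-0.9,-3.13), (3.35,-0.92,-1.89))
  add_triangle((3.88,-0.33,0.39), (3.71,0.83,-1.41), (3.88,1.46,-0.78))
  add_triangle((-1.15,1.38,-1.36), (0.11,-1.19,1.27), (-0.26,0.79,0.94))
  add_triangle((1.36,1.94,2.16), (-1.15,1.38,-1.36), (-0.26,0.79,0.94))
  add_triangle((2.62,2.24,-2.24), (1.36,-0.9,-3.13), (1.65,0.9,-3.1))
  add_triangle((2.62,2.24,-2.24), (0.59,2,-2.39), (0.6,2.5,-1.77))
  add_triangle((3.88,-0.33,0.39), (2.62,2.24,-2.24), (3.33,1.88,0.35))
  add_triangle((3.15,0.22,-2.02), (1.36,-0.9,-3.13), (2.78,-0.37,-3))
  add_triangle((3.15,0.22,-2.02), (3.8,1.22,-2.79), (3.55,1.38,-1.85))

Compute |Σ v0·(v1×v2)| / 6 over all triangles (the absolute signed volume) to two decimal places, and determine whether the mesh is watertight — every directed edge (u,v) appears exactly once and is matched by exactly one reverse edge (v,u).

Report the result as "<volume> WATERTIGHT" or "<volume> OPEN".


Per-triangle v0·(v1×v2)/6:
  t1: +0.6187
  t2: +0.8349
  t3: +0.5757
  t4: +1.6622
  t5: +1.4879
  t6: -0.0263
  t7: +0.0922
  t8: +0.6103
  t9: +3.1326
  t10: -1.4684
  t11: +1.8310
  t12: +1.5028
  t13: +0.7013
  t14: +0.7333
  t15: +0.7997
  t16: -0.4125
  t17: +0.7431
  t18: +0.5234
  t19: +0.8846
  t20: +0.9821
  t21: +0.2662
  t22: +0.8009
  t23: +1.2144
  t24: +0.4141
  t25: +0.6739
  t26: -0.1569
  t27: -0.4063
  t28: +1.3192
  t29: +0.5648
  t30: -0.7836
  t31: +0.7404
  t32: +0.5840
  t33: +1.0832
  t34: -1.0343
  t35: -0.3033
  t36: +0.7158
  t37: +0.0888
  t38: -0.1093
  t39: +2.8100
  t40: +0.0141
  t41: +4.2241
  t42: -0.7360
  t43: +0.8308
  t44: +2.1846
  t45: +1.2922
  t46: -0.3094
  t47: +0.1561
  t48: -0.2122
  t49: +1.1971
  t50: +0.3574
  t51: +0.8035
  t52: +1.0829
  t53: +0.8151
  t54: +3.5262
  t55: -0.0329
  t56: +0.4237
Σ = +39.9081 → |volume| = 39.91

Directed edges: 168 total; 6 unmatched, e.g. (3.88,-0.33,0.39)→(0.11,-1.19,1.27) → open.

39.91 OPEN


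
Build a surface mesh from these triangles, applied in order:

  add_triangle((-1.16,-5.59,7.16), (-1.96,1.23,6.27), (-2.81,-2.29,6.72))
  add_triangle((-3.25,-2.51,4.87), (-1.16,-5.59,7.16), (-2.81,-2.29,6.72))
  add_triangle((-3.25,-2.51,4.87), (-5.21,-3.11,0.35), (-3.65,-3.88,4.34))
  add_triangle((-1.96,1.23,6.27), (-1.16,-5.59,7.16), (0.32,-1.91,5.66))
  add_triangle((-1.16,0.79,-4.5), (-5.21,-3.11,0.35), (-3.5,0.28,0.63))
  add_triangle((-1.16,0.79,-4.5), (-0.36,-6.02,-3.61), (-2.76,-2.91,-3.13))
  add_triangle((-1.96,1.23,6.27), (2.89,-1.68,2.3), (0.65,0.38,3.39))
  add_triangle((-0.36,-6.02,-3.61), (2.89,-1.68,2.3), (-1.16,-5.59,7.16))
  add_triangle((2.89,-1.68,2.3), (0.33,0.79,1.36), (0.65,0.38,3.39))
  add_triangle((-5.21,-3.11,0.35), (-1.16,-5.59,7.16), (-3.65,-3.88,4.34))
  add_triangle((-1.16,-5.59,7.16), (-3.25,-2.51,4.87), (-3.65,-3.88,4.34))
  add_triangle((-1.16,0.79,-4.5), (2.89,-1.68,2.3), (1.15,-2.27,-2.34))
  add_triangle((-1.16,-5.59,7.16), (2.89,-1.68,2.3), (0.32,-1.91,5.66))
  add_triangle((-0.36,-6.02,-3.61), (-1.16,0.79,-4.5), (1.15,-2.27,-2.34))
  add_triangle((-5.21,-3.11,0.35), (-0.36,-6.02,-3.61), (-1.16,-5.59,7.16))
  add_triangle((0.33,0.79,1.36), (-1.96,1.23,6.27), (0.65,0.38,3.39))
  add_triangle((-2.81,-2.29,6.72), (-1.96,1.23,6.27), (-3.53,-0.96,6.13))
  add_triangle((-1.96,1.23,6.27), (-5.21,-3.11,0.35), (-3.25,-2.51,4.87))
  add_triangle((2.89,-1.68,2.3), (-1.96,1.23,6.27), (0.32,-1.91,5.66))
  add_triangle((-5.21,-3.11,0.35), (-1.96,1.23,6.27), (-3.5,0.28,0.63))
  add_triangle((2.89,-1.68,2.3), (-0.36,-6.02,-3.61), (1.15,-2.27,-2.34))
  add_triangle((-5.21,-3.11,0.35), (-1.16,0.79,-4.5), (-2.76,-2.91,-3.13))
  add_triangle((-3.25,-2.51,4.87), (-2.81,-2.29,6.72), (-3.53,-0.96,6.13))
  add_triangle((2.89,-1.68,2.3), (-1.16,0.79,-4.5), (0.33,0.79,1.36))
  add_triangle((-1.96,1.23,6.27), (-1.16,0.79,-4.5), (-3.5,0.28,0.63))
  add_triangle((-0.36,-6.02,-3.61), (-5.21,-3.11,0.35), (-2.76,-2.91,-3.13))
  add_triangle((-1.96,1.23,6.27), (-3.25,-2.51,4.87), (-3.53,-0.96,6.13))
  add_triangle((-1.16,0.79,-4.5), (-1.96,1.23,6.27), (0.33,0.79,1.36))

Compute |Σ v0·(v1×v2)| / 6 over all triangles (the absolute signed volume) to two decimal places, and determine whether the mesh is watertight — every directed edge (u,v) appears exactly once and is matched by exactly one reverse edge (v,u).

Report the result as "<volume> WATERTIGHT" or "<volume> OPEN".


251.83 WATERTIGHT

Per-triangle v0·(v1×v2)/6:
  t1: +9.2503
  t2: +6.0285
  t3: +4.8449
  t4: +11.8684
  t5: +9.9265
  t6: +11.2273
  t7: +2.7328
  t8: +34.2811
  t9: +0.9580
  t10: +6.9523
  t11: +5.9878
  t12: +2.9405
  t13: +9.5974
  t14: +7.6018
  t15: +51.1542
  t16: +1.1597
  t17: +4.4820
  t18: +12.7321
  t19: +6.7377
  t20: +11.8055
  t21: +7.2034
  t22: +9.2863
  t23: +2.4553
  t24: +1.7527
  t25: +5.3544
  t26: +12.7282
  t27: -1.9397
  t28: +2.7234
Σ = +251.8325 → |volume| = 251.83

Directed edges: 84 total, each appears once with its reverse present → watertight.


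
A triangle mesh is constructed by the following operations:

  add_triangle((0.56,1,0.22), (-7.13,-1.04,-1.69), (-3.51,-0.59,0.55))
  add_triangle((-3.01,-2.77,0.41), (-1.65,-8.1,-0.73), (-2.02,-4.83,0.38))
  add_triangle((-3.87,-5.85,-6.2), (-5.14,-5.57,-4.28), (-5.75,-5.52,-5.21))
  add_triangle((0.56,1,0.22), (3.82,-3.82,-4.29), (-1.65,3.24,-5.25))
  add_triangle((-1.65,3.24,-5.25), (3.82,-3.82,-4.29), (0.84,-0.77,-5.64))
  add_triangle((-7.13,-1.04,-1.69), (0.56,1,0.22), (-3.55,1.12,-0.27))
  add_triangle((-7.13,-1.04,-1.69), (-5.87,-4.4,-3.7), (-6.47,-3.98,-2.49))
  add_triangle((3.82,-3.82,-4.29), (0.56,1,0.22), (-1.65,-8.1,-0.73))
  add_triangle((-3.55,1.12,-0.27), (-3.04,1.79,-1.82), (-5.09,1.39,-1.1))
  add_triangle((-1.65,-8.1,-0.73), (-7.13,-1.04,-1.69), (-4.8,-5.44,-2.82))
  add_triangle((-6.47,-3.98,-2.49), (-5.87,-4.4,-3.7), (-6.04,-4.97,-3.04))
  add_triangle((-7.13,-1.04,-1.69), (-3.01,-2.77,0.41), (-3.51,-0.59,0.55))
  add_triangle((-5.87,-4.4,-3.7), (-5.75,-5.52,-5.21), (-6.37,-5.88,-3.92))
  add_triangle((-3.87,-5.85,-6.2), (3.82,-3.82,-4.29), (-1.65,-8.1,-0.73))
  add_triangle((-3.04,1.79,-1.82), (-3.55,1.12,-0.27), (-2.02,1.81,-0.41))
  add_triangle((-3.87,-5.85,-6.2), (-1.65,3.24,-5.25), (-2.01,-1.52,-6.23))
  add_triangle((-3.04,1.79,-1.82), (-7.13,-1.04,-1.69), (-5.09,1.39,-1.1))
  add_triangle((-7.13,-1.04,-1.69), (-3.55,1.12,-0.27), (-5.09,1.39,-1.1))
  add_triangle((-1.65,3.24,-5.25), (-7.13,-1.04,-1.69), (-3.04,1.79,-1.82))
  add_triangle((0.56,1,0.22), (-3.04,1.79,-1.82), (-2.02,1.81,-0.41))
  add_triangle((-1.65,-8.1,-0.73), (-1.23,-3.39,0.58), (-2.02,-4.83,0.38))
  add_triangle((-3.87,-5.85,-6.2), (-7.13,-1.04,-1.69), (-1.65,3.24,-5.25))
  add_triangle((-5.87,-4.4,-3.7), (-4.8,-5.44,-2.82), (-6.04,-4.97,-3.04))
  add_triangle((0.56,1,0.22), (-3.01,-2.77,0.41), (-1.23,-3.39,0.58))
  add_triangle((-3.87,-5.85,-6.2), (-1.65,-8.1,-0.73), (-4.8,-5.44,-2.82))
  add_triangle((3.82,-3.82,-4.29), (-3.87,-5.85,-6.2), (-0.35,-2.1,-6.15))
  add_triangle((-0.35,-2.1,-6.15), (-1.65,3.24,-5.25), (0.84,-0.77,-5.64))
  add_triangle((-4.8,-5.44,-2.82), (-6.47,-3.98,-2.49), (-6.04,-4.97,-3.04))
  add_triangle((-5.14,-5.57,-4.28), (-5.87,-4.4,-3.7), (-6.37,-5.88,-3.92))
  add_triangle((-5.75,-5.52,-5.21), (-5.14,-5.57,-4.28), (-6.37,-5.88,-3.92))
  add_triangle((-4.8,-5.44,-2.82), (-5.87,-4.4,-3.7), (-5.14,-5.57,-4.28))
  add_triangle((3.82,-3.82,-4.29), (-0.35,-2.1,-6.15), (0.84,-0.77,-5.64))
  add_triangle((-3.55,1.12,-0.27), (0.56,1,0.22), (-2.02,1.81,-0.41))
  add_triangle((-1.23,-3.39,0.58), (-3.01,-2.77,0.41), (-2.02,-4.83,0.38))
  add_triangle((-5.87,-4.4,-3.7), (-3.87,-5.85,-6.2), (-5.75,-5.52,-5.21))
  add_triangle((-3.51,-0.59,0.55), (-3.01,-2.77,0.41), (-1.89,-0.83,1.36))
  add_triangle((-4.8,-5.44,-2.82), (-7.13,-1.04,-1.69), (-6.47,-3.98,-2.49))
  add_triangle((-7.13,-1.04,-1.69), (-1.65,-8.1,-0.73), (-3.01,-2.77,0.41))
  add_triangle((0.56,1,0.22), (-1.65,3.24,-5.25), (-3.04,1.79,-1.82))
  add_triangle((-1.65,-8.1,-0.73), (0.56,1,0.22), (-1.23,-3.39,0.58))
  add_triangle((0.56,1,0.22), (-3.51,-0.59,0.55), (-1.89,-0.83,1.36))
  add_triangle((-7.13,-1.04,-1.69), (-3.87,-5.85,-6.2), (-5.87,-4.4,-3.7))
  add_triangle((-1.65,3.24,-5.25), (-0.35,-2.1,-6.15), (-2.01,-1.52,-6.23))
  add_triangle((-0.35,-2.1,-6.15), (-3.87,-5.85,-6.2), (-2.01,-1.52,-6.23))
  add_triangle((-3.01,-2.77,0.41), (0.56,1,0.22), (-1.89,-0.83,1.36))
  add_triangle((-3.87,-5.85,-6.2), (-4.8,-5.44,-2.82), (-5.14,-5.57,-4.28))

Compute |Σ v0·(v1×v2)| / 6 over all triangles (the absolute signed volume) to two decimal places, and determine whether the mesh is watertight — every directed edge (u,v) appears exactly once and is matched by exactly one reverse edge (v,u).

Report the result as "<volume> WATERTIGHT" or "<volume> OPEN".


277.59 WATERTIGHT

Per-triangle v0·(v1×v2)/6:
  t1: +1.5162
  t2: +1.7692
  t3: +2.4125
  t4: +7.9141
  t5: +4.4379
  t6: -0.4538
  t7: +4.3021
  t8: +2.7041
  t9: +0.5534
  t10: +13.8027
  t11: +1.3404
  t12: +3.7238
  t13: +1.8271
  t14: +49.4805
  t15: +0.9763
  t16: +8.5793
  t17: +3.0686
  t18: +1.2409
  t19: +8.3483
  t20: +0.5748
  t21: +0.6449
  t22: +52.3689
  t23: +1.2935
  t24: +0.4359
  t25: +19.8494
  t26: +24.0409
  t27: +7.5897
  t28: +0.6032
  t29: -1.2845
  t30: +1.2130
  t31: +2.2198
  t32: +7.6176
  t33: +0.3016
  t34: +0.4960
  t35: -0.1234
  t36: +1.4275
  t37: -0.6826
  t38: +11.4312
  t39: +2.7391
  t40: +0.5205
  t41: +0.6560
  t42: +7.7460
  t43: +7.6985
  t44: +8.5236
  t45: -0.1329
  t46: +2.2780
Σ = +277.5897 → |volume| = 277.59

Directed edges: 138 total, each appears once with its reverse present → watertight.
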